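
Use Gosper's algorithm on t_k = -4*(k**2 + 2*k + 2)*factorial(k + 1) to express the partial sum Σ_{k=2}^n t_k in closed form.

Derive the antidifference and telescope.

t_(k+1)/t_k = (k + 2)*(2*k + (k + 1)**2 + 4)/(k**2 + 2*k + 2).
Take A(k)=k + 2, B(k)=1, C(k)=k**2 + 2*k + 2.
Key eq: (k + 2)·f(k+1) = (1)·f(k) + (k**2 + 2*k + 2).
Bound: deg f ≤ 1.
Coefficient equations give f(k) = k.
So s_k = (B(k−1)f/C)·t_k = (k/(k**2 + 2*k + 2))·t_k = -4*k*factorial(k + 1).
Check: Δs_k = -4*(k**2 + 2*k + 2)*factorial(k + 1). ✓
Telescope: S(n) = s_(n+1) − s_(2) = -4*(n + 1)*factorial(n + 2) − (-48) = -4*n*factorial(n + 2) - 4*factorial(n + 2) + 48.

S(n) = -4*n*factorial(n + 2) - 4*factorial(n + 2) + 48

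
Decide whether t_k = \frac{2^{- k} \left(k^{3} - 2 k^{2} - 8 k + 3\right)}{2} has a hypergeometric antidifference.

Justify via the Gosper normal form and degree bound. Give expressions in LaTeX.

Ratio r(k) = (k**3 + k**2 - 9*k - 6)/(2*(k**3 - 2*k**2 - 8*k + 3)).
A = 1/2, B = 1, C = k**3 - 2*k**2 - 8*k + 3.
f must satisfy (1/2)·f(k+1) − (1)·f(k) = k**3 - 2*k**2 - 8*k + 3.
deg f ≤ 3 (via 0,0,3).
A polynomial solution: f(k) = -2*(k**3 + k**2 - 3*k + 2).
Certificate R = B(k−1)f/C = -2*(k**3 + k**2 - 3*k + 2)/(k**3 - 2*k**2 - 8*k + 3) gives s_k = (-k**3 - k**2 + 3*k - 2)/2**k.
Verify: (k**3 - 2*k**2 - 8*k + 3)/(2*2**k) matches t_k.

Yes. s_k = 2^{- k} \left(- k^{3} - k^{2} + 3 k - 2\right).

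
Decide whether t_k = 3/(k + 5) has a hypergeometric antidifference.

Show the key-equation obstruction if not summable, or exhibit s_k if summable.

No — t_k has no hypergeometric antidifference.

r(k) = (k + 5)/(k + 6) after simplifying.
Gosper form: A/B · C(k+1)/C(k) with A=k + 5, B=k + 6, C=1.
Set up (k + 5)·f(k+1) − (k + 5)·f(k) − (1) = 0.
Degrees (1,1,0) ⇒ d ≤ 0.
Generic f = c0 gives residual -1; -1 = 0 cannot hold, so t_k is not Gosper-summable.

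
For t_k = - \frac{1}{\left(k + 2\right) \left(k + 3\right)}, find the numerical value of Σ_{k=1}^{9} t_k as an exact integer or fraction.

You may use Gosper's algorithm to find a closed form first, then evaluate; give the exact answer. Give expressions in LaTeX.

Ratio r(k) = (k + 2)/(k + 4).
Factor: A=k + 2; B=k + 4; C=1.
Need (k + 2)·f(k+1) − (k + 3)·f(k) = 1.
d = 1 from the (1,1,0) case.
Match coefficients ⇒ f(k) = k/2.
So s_k = (B(k−1)f/C)·t_k = (k*(k + 3)/2)·t_k = -k/(2*k + 4).
Verify: -1/(k**2 + 5*k + 6) matches t_k.
Sum = s_(10) − s_(1); s_(10) = -5/12, s_(1) = -1/6 ⇒ -1/4.

Σ = -1/4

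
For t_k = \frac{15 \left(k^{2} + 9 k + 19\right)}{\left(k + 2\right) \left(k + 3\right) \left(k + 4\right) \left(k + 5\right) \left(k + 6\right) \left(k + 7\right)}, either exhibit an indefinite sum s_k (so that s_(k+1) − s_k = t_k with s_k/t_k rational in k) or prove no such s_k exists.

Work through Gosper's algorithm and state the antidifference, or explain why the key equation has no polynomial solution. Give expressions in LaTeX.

s_k = \frac{5 k \left(k^{2} + 12 k + 44\right)}{48 \left(k^{3} + 12 k^{2} + 44 k + 48\right)}

The ratio is (k + 2)*(9*k + (k + 1)**2 + 28)/((k + 8)*(k**2 + 9*k + 19)).
A = k + 2, B = k + 8, C = k**2 + 9*k + 19.
Set up (k + 2)·f(k+1) − (k + 7)·f(k) − (k**2 + 9*k + 19) = 0.
Degrees (1,1,2) ⇒ d ≤ 5.
A polynomial solution: f(k) = k*(k + 3)*(k + 5)*(k**2 + 12*k + 44)/144.
R(k) = B(k−1)·f(k)/C(k) = k*(k + 3)*(k + 5)*(k + 7)*(k**2 + 12*k + 44)/(144*(k**2 + 9*k + 19)); s_k = R·t_k = 5*k*(k**2 + 12*k + 44)/(48*(k**3 + 12*k**2 + 44*k + 48)).
Verify: 15*(k**2 + 9*k + 19)/(k**6 + 27*k**5 + 295*k**4 + 1665*k**3 + 5104*k**2 + 8028*k + 5040) matches t_k.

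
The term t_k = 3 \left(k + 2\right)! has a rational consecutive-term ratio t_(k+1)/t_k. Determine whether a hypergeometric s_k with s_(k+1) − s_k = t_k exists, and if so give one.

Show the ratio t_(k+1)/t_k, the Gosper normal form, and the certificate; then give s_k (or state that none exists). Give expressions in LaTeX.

no hypergeometric antidifference exists

The ratio is k + 3.
Normal form (A,B,C) = (k + 3, 1, 1).
Solve (k + 3)·f(k+1) − (1)·f(k) = 1.
Degrees (1,0,0) ⇒ d ≤ -1.
d = -1 < 0 ⇒ no nonzero polynomial f; not summable.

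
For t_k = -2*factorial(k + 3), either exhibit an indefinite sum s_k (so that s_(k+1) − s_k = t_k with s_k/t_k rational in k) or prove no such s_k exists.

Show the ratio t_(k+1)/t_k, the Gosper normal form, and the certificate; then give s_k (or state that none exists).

not Gosper-summable; s_k does not exist

t_(k+1)/t_k = k + 4.
Take A(k)=k + 4, B(k)=1, C(k)=1.
Set up (k + 4)·f(k+1) − (1)·f(k) − (1) = 0.
deg f ≤ -1 (via 1,0,0).
deg f ≤ -1 is impossible — no certificate.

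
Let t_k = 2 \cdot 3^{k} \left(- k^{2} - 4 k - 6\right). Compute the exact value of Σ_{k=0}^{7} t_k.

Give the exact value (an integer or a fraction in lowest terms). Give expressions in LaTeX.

Σ = -492072

r(k) = 3*(k**2 + 6*k + 11)/(k**2 + 4*k + 6) after simplifying.
So A=3 and B=1, with C=k**2 + 4*k + 6.
Set up (3)·f(k+1) − (1)·f(k) − (k**2 + 4*k + 6) = 0.
Degrees (0,0,2) ⇒ d ≤ 2.
Solving with deg f ≤ 2: f(k) = (k**2 + k + 3)/2.
R(k) = B(k−1)·f(k)/C(k) = (k**2 + k + 3)/(2*(k**2 + 4*k + 6)); s_k = R·t_k = 3**k*(-k**2 - k - 3).
Δs = 2*3**k*(-k**2 - 4*k - 6), as required.
Telescoping: Σ = s_(8) − s_(0) = -492075 − (-3) = -492072.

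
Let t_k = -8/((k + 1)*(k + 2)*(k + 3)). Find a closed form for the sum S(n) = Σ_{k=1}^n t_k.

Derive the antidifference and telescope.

S(n) = 2*n*(-n - 5)/(3*(n**2 + 5*n + 6))

Step 1: r(k) = (k + 1)/(k + 4).
Factor: A=k + 1; B=k + 4; C=1.
f must satisfy (k + 1)·f(k+1) − (k + 3)·f(k) = 1.
d = 2 from the (1,1,0) case.
Match coefficients ⇒ f(k) = k*(k + 3)/4.
Certificate R = B(k−1)f/C = k*(k + 3)**2/4 gives s_k = 2*k*(-k - 3)/((k + 1)*(k + 2)).
Check: Δs_k = -8/(k**3 + 6*k**2 + 11*k + 6). ✓
Evaluate: s_(n+1) = 2*(-n**2 - 5*n - 4)/(n**2 + 5*n + 6); subtract s_(1) = -4/3 ⇒ S(n) = 2*n*(-n - 5)/(3*(n**2 + 5*n + 6)).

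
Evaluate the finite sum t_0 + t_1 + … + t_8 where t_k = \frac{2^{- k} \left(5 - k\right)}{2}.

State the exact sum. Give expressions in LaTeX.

t_(k+1)/t_k = (k - 4)/(2*(k - 5)).
A = 1/2, B = 1, C = k - 5.
Solve (1/2)·f(k+1) − (1)·f(k) = k - 5.
From deg A=0, deg B=0, deg C=1: d=1.
Solve for f: f(k) = -2*(k - 4) (degree 1 ≤ 1).
Get s_k = R·t_k = (k - 4)/2**k with R(k) = B(k−1)f(k)/C(k) = -2*(k - 4)/(k - 5).
Check: Δs_k = (5 - k)/(2*2**k). ✓
Telescoping: Σ = s_(9) − s_(0) = 5/512 − (-4) = 2053/512.

Σ = 2053/512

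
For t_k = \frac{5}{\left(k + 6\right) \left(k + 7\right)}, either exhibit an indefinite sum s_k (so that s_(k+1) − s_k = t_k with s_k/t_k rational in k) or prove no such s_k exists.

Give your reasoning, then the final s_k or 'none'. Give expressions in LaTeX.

Ratio r(k) = (k + 6)/(k + 8).
Factor: A=k + 6; B=k + 8; C=1.
Solve (k + 6)·f(k+1) − (k + 7)·f(k) = 1.
Bound: deg f ≤ 1.
Match coefficients ⇒ f(k) = k/6.
Certificate R = B(k−1)f/C = k*(k + 7)/6 gives s_k = 5*k/(6*(k + 6)).
Verify: 5/(k**2 + 13*k + 42) matches t_k.

s_k = \frac{5 k}{6 \left(k + 6\right)}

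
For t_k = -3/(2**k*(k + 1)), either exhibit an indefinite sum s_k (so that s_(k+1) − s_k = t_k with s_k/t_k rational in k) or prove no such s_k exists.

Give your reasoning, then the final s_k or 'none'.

no hypergeometric antidifference exists

The ratio is (k + 1)/(2*(k + 2)).
So A=k/2 + 1/2 and B=k + 2, with C=1.
Set up (k/2 + 1/2)·f(k+1) − (k + 1)·f(k) − (1) = 0.
From deg A=1, deg B=1, deg C=0: d=-1.
Negative degree bound (-1): no f exists, t_k not Gosper-summable.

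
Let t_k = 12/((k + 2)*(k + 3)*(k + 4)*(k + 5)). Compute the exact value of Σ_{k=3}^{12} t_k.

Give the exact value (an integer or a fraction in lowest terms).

r(k) = (k + 2)/(k + 6) after simplifying.
So A=k + 2 and B=k + 6, with C=1.
f must satisfy (k + 2)·f(k+1) − (k + 5)·f(k) = 1.
Degrees (1,1,0) ⇒ d ≤ 3.
Solving with deg f ≤ 3: f(k) = k*(k**2 + 9*k + 26)/72.
Certificate R = B(k−1)f/C = k*(k + 5)*(k**2 + 9*k + 26)/72 gives s_k = k*(k**2 + 9*k + 26)/(6*(k + 2)*(k + 3)*(k + 4)).
Verify: 12/(k**4 + 14*k**3 + 71*k**2 + 154*k + 120) matches t_k.
Σ_(k=3)^(12) t_k = s_(13) − s_(3) = 169/1020 − (31/210) = 43/2380.

Σ = 43/2380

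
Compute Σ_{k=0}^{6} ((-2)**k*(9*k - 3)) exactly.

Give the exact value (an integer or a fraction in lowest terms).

Σ = 2301

Compute t_(k+1)/t_k: get 2*(-3*k - 2)/(3*k - 1).
Take A(k)=-2, B(k)=1, C(k)=k - 1/3.
Key eq: (-2)·f(k+1) = (1)·f(k) + (k - 1/3).
Bound: deg f ≤ 1.
A polynomial solution: f(k) = -(k - 1)/3.
Get s_k = R·t_k = 3*(-2)**k*(1 - k) with R(k) = B(k−1)f(k)/C(k) = -(k - 1)/(3*k - 1).
Verify: (-2)**k*(9*k - 3) matches t_k.
Sum = s_(7) − s_(0); s_(7) = 2304, s_(0) = 3 ⇒ 2301.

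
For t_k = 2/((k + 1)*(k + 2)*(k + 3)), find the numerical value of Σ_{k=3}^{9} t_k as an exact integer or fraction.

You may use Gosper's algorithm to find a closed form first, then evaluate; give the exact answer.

Step 1: r(k) = (k + 1)/(k + 4).
A = k + 1, B = k + 4, C = 1.
f must satisfy (k + 1)·f(k+1) − (k + 3)·f(k) = 1.
From deg A=1, deg B=1, deg C=0: d=2.
A polynomial solution: f(k) = k*(k + 3)/4.
Certificate R = B(k−1)f/C = k*(k + 3)**2/4 gives s_k = k*(k + 3)/(2*(k + 1)*(k + 2)).
s_(k+1) − s_k = 2/(k**3 + 6*k**2 + 11*k + 6) = t_k.
Telescoping: Σ = s_(10) − s_(3) = 65/132 − (9/20) = 7/165.

Σ = 7/165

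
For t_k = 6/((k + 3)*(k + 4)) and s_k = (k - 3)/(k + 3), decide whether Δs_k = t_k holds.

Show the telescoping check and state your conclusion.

Valid: the claim telescopes to t_k.

s_(k+1) = (k - 2)/(k + 4)
s_(k+1) − s_k = 6/(k**2 + 7*k + 12)
(s_(k+1) − s_k) − t_k = 0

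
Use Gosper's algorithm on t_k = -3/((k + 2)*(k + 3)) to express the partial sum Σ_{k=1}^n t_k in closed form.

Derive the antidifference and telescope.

Ratio r(k) = (k + 2)/(k + 4).
Factor: A=k + 2; B=k + 4; C=1.
Need (k + 2)·f(k+1) − (k + 3)·f(k) = 1.
Bound: deg f ≤ 1.
Solving with deg f ≤ 1: f(k) = k/2.
Get s_k = R·t_k = -3*k/(2*k + 4) with R(k) = B(k−1)f(k)/C(k) = k*(k + 3)/2.
Check: Δs_k = -3/(k**2 + 5*k + 6). ✓
s_(n+1) = 3*(-n - 1)/(2*(n + 3)) and s_(1) = -1/2, so S(n) = -n/(n + 3).

S(n) = -n/(n + 3)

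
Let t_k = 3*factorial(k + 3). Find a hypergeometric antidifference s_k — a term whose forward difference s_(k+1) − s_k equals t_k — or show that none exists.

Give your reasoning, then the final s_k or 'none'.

not Gosper-summable; s_k does not exist

r(k) = k + 4 after simplifying.
So A=k + 4 and B=1, with C=1.
Need (k + 4)·f(k+1) − (1)·f(k) = 1.
Bound: deg f ≤ -1.
deg f ≤ -1 is impossible — no certificate.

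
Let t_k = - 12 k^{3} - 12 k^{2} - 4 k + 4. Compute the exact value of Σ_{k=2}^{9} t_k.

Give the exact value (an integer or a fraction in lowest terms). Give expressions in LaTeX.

Ratio r(k) = (k + 3*(k + 1)**3 + 3*(k + 1)**2)/(3*k**3 + 3*k**2 + k - 1).
Factor: A=1; B=1; C=k**3 + k**2 + k/3 - 1/3.
Set up (1)·f(k+1) − (1)·f(k) − (k**3 + k**2 + k/3 - 1/3) = 0.
deg f ≤ 4 (via 0,0,3).
Match coefficients ⇒ f(k) = k*(3*k**3 - 2*k**2 - k - 4)/12.
So s_k = (B(k−1)f/C)·t_k = (k*(3*k**3 - 2*k**2 - k - 4)/(4*(3*k**3 + 3*k**2 + k - 1)))·t_k = k*(-3*k**3 + 2*k**2 + k + 4).
Check: Δs_k = -12*k**3 - 12*k**2 - 4*k + 4. ✓
Telescoping: Σ = s_(10) − s_(2) = -27860 − (-20) = -27840.

Σ = -27840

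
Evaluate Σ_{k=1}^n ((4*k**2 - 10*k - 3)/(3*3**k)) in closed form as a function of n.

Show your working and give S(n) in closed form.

t_(k+1)/t_k = (4*k**2 - 2*k - 9)/(3*(4*k**2 - 10*k - 3)).
Take A(k)=1/3, B(k)=1, C(k)=k**2 - 5*k/2 - 3/4.
f must satisfy (1/3)·f(k+1) − (1)·f(k) = k**2 - 5*k/2 - 3/4.
Degrees (0,0,2) ⇒ d ≤ 2.
Match coefficients ⇒ f(k) = -3*(k - 2)*(2*k + 1)/4.
Then R = B(k−1)f/C = -3*(k - 2)*(2*k + 1)/(4*k**2 - 10*k - 3), so s_k = R(k)·t_k = (-2*k**2 + 3*k + 2)/3**k.
Check: Δs_k = (4*k**2 - 10*k - 3)/(3*3**k). ✓
Evaluate: s_(n+1) = 3**(-n - 1)*(-2*n**2 - n + 3); subtract s_(1) = 1 ⇒ S(n) = 3**(-n - 1)*(-3**(n + 1) - 2*n**2 - n + 3).

S(n) = 3**(-n - 1)*(-3**(n + 1) - 2*n**2 - n + 3)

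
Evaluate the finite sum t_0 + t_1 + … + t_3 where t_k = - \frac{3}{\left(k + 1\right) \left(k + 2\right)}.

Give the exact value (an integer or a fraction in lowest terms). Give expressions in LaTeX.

Σ = -12/5

t_(k+1)/t_k = (k + 1)/(k + 3).
Gosper form: A/B · C(k+1)/C(k) with A=k + 1, B=k + 3, C=1.
Need (k + 1)·f(k+1) − (k + 2)·f(k) = 1.
deg f ≤ 1 (via 1,1,0).
Match coefficients ⇒ f(k) = k.
R(k) = B(k−1)·f(k)/C(k) = k*(k + 2); s_k = R·t_k = -3*k/(k + 1).
Check: Δs_k = -3/(k**2 + 3*k + 2). ✓
Evaluate s at k=4 and k=0: -12/5 and 0; difference -12/5.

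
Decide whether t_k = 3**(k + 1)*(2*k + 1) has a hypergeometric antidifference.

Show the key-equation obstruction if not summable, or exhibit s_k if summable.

Yes. s_k = 3**(k + 1)*(k - 1).

r(k) = 3*(2*k + 3)/(2*k + 1) after simplifying.
Take A(k)=3, B(k)=1, C(k)=k + 1/2.
Set up (3)·f(k+1) − (1)·f(k) − (k + 1/2) = 0.
deg f ≤ 1 (via 0,0,1).
Solving with deg f ≤ 1: f(k) = (k - 1)/2.
Certificate R = B(k−1)f/C = (k - 1)/(2*k + 1) gives s_k = 3**(k + 1)*(k - 1).
Δs = 3**(k + 1)*(2*k + 1), as required.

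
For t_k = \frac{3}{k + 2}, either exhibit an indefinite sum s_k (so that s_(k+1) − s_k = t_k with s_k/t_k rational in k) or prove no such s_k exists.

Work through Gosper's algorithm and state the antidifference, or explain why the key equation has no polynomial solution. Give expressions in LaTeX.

not Gosper-summable; s_k does not exist

Ratio r(k) = (k + 2)/(k + 3).
Factor: A=k + 2; B=k + 3; C=1.
Need (k + 2)·f(k+1) − (k + 2)·f(k) = 1.
d = 0 from the (1,1,0) case.
Write f(k) = c0. Then LHS − RHS = -1, requiring -1 = 0: contradictory. No certificate.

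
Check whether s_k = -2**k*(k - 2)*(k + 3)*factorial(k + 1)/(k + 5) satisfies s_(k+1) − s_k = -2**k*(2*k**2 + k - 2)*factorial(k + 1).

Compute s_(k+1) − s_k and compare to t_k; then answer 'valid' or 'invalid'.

s_(k+1) = -2**(k + 1)*(k - 1)*(k + 4)*factorial(k + 2)/(k + 6)
s_(k+1) − s_k = -2**k*(2*k**4 + 19*k**3 + 47*k**2 + 4*k - 44)*factorial(k + 1)/((k + 5)*(k + 6))
(s_(k+1) − s_k) − t_k = 2**(k + 1)*(2*k**3 + 11*k**2 + 2*k - 8)*factorial(k + 1)/((k + 5)*(k + 6))

Invalid: residual 2**(k + 1)*(2*k**3 + 11*k**2 + 2*k - 8)*factorial(k + 1)/((k + 5)*(k + 6)) ≠ 0.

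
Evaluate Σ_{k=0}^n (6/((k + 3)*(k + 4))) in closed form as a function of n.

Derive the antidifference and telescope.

t_(k+1)/t_k = (k + 3)/(k + 5).
Gosper form: A/B · C(k+1)/C(k) with A=k + 3, B=k + 5, C=1.
f must satisfy (k + 3)·f(k+1) − (k + 4)·f(k) = 1.
d = 1 from the (1,1,0) case.
Solve for f: f(k) = k/3 (degree 1 ≤ 1).
Then R = B(k−1)f/C = k*(k + 4)/3, so s_k = R(k)·t_k = 2*k/(k + 3).
Δs = 6/(k**2 + 7*k + 12), as required.
Telescope: S(n) = s_(n+1) − s_(0) = 2*(n + 1)/(n + 4) − (0) = 2*(n + 1)/(n + 4).

S(n) = 2*(n + 1)/(n + 4)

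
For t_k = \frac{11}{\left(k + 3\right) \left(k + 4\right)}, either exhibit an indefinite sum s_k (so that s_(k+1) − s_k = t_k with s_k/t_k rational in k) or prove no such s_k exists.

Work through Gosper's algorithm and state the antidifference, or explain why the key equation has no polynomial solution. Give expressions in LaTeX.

s_k = \frac{11 k}{3 \left(k + 3\right)}

Ratio r(k) = (k + 3)/(k + 5).
A = k + 3, B = k + 5, C = 1.
Solve (k + 3)·f(k+1) − (k + 4)·f(k) = 1.
From deg A=1, deg B=1, deg C=0: d=1.
Solve for f: f(k) = k/3 (degree 1 ≤ 1).
Then R = B(k−1)f/C = k*(k + 4)/3, so s_k = R(k)·t_k = 11*k/(3*(k + 3)).
Verify: 11/(k**2 + 7*k + 12) matches t_k.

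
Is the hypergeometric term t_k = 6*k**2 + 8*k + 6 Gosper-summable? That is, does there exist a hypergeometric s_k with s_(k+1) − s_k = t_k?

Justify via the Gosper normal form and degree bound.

t_(k+1)/t_k = (3*k**2 + 10*k + 10)/(3*k**2 + 4*k + 3).
Normal form (A,B,C) = (1, 1, k**2 + 4*k/3 + 1).
Solve (1)·f(k+1) − (1)·f(k) = k**2 + 4*k/3 + 1.
deg f ≤ 3 (via 0,0,2).
A polynomial solution: f(k) = k*(2*k**2 + k + 3)/6.
Get s_k = R·t_k = k*(2*k**2 + k + 3) with R(k) = B(k−1)f(k)/C(k) = k*(2*k**2 + k + 3)/(2*(3*k**2 + 4*k + 3)).
s_(k+1) − s_k = 6*k**2 + 8*k + 6 = t_k.

Yes. s_k = k*(2*k**2 + k + 3).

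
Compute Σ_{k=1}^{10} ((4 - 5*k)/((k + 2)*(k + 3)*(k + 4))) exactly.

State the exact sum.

Σ = -95/273

Compute t_(k+1)/t_k: get (k + 2)*(5*k + 1)/((k + 5)*(5*k - 4)).
So A=k + 2 and B=k + 5, with C=k - 4/5.
Key eq: (k + 2)·f(k+1) = (k + 4)·f(k) + (k - 4/5).
deg f ≤ 2 (via 1,1,1).
A polynomial solution: f(k) = k*(k - 5)/10.
Certificate R = B(k−1)f/C = k*(k - 5)*(k + 4)/(2*(5*k - 4)) gives s_k = k*(5 - k)/(2*(k + 2)*(k + 3)).
Check: Δs_k = (4 - 5*k)/(k**3 + 9*k**2 + 26*k + 24). ✓
Σ_(k=1)^(10) t_k = s_(11) − s_(1) = -33/182 − (1/6) = -95/273.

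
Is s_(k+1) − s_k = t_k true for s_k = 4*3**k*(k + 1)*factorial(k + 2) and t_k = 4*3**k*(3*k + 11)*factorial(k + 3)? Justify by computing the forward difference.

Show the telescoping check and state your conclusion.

Invalid: residual -8*3**k*(3*k + 8)*factorial(k + 2) ≠ 0.

s_(k+1) = 12*3**k*(k + 2)*factorial(k + 3)
s_(k+1) − s_k = 4*3**k*(3*k**2 + 14*k + 17)*factorial(k + 2)
(s_(k+1) − s_k) − t_k = -8*3**k*(3*k + 8)*factorial(k + 2)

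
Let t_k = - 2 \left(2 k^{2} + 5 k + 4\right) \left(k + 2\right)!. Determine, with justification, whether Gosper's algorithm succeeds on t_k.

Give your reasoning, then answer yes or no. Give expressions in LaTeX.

Ratio r(k) = (k + 3)*(5*k + 2*(k + 1)**2 + 9)/(2*k**2 + 5*k + 4).
Gosper form: A/B · C(k+1)/C(k) with A=k + 3, B=1, C=k**2 + 5*k/2 + 2.
f must satisfy (k + 3)·f(k+1) − (1)·f(k) = k**2 + 5*k/2 + 2.
deg f ≤ 1 (via 1,0,2).
Match coefficients ⇒ f(k) = (2*k - 1)/2.
Then R = B(k−1)f/C = (2*k - 1)/(2*k**2 + 5*k + 4), so s_k = R(k)·t_k = -2*(2*k - 1)*factorial(k + 2).
s_(k+1) − s_k = -2*(2*k**2 + 5*k + 4)*factorial(k + 2) = t_k.

Yes. s_k = - 2 \left(2 k - 1\right) \left(k + 2\right)!.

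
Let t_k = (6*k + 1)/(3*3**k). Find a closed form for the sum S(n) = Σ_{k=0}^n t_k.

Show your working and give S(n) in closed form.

S(n) = 2 - n/3**n - 5/(3*3**n)

t_(k+1)/t_k = (6*k + 7)/(3*(6*k + 1)).
Normal form (A,B,C) = (1/3, 1, k + 1/6).
Need (1/3)·f(k+1) − (1)·f(k) = k + 1/6.
deg f ≤ 1 (via 0,0,1).
A polynomial solution: f(k) = -(3*k + 2)/2.
Get s_k = R·t_k = (-3*k - 2)/3**k with R(k) = B(k−1)f(k)/C(k) = -3*(3*k + 2)/(6*k + 1).
Verify: (6*k + 1)/(3*3**k) matches t_k.
Telescope: S(n) = s_(n+1) − s_(0) = 3**(-n - 1)*(-3*n - 5) − (-2) = 2 - n/3**n - 5/(3*3**n).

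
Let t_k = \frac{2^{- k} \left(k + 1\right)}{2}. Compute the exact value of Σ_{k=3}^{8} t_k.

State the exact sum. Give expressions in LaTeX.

r(k) = (k + 2)/(2*(k + 1)) after simplifying.
Take A(k)=1/2, B(k)=1, C(k)=k + 1.
Set up (1/2)·f(k+1) − (1)·f(k) − (k + 1) = 0.
Degrees (0,0,1) ⇒ d ≤ 1.
A polynomial solution: f(k) = -2*(k + 2).
Get s_k = R·t_k = (-k - 2)/2**k with R(k) = B(k−1)f(k)/C(k) = -2*(k + 2)/(k + 1).
Verify: (k + 1)/(2*2**k) matches t_k.
Sum = s_(9) − s_(3); s_(9) = -11/512, s_(3) = -5/8 ⇒ 309/512.

Σ = 309/512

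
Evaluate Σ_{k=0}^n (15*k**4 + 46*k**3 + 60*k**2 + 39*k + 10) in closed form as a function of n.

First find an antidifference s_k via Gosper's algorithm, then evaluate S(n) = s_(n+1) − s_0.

t_(k+1)/t_k = (15*k**4 + 106*k**3 + 288*k**2 + 357*k + 170)/(15*k**4 + 46*k**3 + 60*k**2 + 39*k + 10).
So A=1 and B=1, with C=k**4 + 46*k**3/15 + 4*k**2 + 13*k/5 + 2/3.
Key eq: (1)·f(k+1) = (1)·f(k) + (k**4 + 46*k**3/15 + 4*k**2 + 13*k/5 + 2/3).
d = 5 from the (0,0,4) case.
Solving with deg f ≤ 5: f(k) = k**2*(k + 1)*(3*k**2 + k + 1)/15.
Get s_k = R·t_k = k**2*(3*k**3 + 4*k**2 + 2*k + 1) with R(k) = B(k−1)f(k)/C(k) = k**2*(3*k**2 + k + 1)/((3*k + 2)*(5*k**2 + 7*k + 5)).
Check: Δs_k = 15*k**4 + 46*k**3 + 60*k**2 + 39*k + 10. ✓
Telescope: S(n) = s_(n+1) − s_(0) = 3*n**5 + 19*n**4 + 48*n**3 + 61*n**2 + 39*n + 10 − (0) = 3*n**5 + 19*n**4 + 48*n**3 + 61*n**2 + 39*n + 10.

S(n) = 3*n**5 + 19*n**4 + 48*n**3 + 61*n**2 + 39*n + 10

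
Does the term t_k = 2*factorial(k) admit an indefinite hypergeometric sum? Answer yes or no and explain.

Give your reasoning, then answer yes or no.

Compute t_(k+1)/t_k: get k + 1.
Gosper form: A/B · C(k+1)/C(k) with A=k + 1, B=1, C=1.
Key eq: (k + 1)·f(k+1) = (1)·f(k) + (1).
d = -1 from the (1,0,0) case.
deg f ≤ -1 is impossible — no certificate.

No — key equation has no polynomial f.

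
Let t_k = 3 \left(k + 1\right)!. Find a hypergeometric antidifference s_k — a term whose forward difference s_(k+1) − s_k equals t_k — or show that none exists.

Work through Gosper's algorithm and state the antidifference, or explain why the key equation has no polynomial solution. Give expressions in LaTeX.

none — t_k is not Gosper-summable

The ratio is k + 2.
Gosper form: A/B · C(k+1)/C(k) with A=k + 2, B=1, C=1.
Set up (k + 2)·f(k+1) − (1)·f(k) − (1) = 0.
Bound: deg f ≤ -1.
deg f ≤ -1 is impossible — no certificate.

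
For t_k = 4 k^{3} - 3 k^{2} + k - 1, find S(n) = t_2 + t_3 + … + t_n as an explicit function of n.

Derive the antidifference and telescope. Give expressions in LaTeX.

The ratio is (k + 4*(k + 1)**3 - 3*(k + 1)**2)/(4*k**3 - 3*k**2 + k - 1).
A = 1, B = 1, C = k**3 - 3*k**2/4 + k/4 - 1/4.
Set up (1)·f(k+1) − (1)·f(k) − (k**3 - 3*k**2/4 + k/4 - 1/4) = 0.
deg f ≤ 4 (via 0,0,3).
A polynomial solution: f(k) = k*(k - 2)*(k**2 - k + 1)/4.
Then R = B(k−1)f/C = k*(k - 2)*(k**2 - k + 1)/(4*k**3 - 3*k**2 + k - 1), so s_k = R(k)·t_k = k*(k**3 - 3*k**2 + 3*k - 2).
Δs = 4*k**3 - 3*k**2 + k - 1, as required.
Σ_(k=2)^n t_k = s_(n+1) − s_(2) = (n**4 + n**3 - n - 1) − (0), i.e. n**4 + n**3 - n - 1.

S(n) = n^{4} + n^{3} - n - 1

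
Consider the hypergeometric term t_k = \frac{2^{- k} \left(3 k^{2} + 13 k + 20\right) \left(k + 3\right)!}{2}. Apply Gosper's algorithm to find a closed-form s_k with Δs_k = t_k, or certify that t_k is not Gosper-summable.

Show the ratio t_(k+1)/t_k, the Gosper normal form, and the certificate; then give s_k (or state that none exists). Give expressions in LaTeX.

The ratio is (k + 4)*(13*k + 3*(k + 1)**2 + 33)/(2*(3*k**2 + 13*k + 20)).
A = k/2 + 2, B = 1, C = k**2 + 13*k/3 + 20/3.
f must satisfy (k/2 + 2)·f(k+1) − (1)·f(k) = k**2 + 13*k/3 + 20/3.
d = 1 from the (1,0,2) case.
A polynomial solution: f(k) = 2*(3*k + 4)/3.
Then R = B(k−1)f/C = 2*(3*k + 4)/(3*k**2 + 13*k + 20), so s_k = R(k)·t_k = (3*k + 4)*factorial(k + 3)/2**k.
Δs = (3*k**2 + 13*k + 20)*factorial(k + 3)/(2*2**k), as required.

s_k = 2^{- k} \left(3 k + 4\right) \left(k + 3\right)!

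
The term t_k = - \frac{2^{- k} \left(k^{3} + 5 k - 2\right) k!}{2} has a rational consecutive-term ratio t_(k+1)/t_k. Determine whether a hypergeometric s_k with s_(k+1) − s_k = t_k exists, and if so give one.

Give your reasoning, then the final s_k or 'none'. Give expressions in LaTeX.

s_k = - 2^{- k} \left(k^{2} - k + 2\right) k!

t_(k+1)/t_k = (k + 1)*(5*k + (k + 1)**3 + 3)/(2*(k**3 + 5*k - 2)).
Gosper form: A/B · C(k+1)/C(k) with A=k/2 + 1/2, B=1, C=k**3 + 5*k - 2.
Need (k/2 + 1/2)·f(k+1) − (1)·f(k) = k**3 + 5*k - 2.
From deg A=1, deg B=0, deg C=3: d=2.
Solving with deg f ≤ 2: f(k) = 2*(k**2 - k + 2).
Then R = B(k−1)f/C = 2*(k**2 - k + 2)/(k**3 + 5*k - 2), so s_k = R(k)·t_k = -(k**2 - k + 2)*factorial(k)/2**k.
s_(k+1) − s_k = -(k**3 + 5*k - 2)*factorial(k)/(2*2**k) = t_k.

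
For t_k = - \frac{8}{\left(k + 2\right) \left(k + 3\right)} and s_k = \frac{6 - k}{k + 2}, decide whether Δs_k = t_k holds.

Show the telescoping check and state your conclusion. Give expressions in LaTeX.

valid; difference matches t_k

s_(k+1) = (5 - k)/(k + 3)
s_(k+1) − s_k = -8/(k**2 + 5*k + 6)
(s_(k+1) − s_k) − t_k = 0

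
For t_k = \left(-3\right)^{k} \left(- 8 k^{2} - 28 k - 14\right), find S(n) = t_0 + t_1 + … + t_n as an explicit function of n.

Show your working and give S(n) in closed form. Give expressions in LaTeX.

S(n) = - 6 \left(-3\right)^{n} n^{2} - 24 \left(-3\right)^{n} n - 15 \left(-3\right)^{n} + 1

The ratio is 3*(-4*k**2 - 22*k - 25)/(4*k**2 + 14*k + 7).
So A=-3 and B=1, with C=k**2 + 7*k/2 + 7/4.
Need (-3)·f(k+1) − (1)·f(k) = k**2 + 7*k/2 + 7/4.
Degrees (0,0,2) ⇒ d ≤ 2.
Match coefficients ⇒ f(k) = -(2*k**2 + 4*k - 1)/8.
Then R = B(k−1)f/C = -(2*k**2 + 4*k - 1)/(2*(4*k**2 + 14*k + 7)), so s_k = R(k)·t_k = (-3)**k*(2*k**2 + 4*k - 1).
Verify: (-3)**k*(-8*k**2 - 28*k - 14) matches t_k.
s_(n+1) = (-3)**(n + 1)*(2*n**2 + 8*n + 5) and s_(0) = -1, so S(n) = -6*(-3)**n*n**2 - 24*(-3)**n*n - 15*(-3)**n + 1.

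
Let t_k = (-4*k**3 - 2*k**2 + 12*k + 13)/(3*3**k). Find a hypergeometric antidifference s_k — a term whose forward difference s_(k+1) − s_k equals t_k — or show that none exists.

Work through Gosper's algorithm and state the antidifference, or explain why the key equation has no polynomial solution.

Compute t_(k+1)/t_k: get (4*k**3 + 14*k**2 + 4*k - 19)/(3*(4*k**3 + 2*k**2 - 12*k - 13)).
Take A(k)=1/3, B(k)=1, C(k)=k**3 + k**2/2 - 3*k - 13/4.
f must satisfy (1/3)·f(k+1) − (1)·f(k) = k**3 + k**2/2 - 3*k - 13/4.
d = 3 from the (0,0,3) case.
Solving with deg f ≤ 3: f(k) = -3*(2*k**3 + 4*k**2 + k - 3)/4.
So s_k = (B(k−1)f/C)·t_k = (-3*(2*k**3 + 4*k**2 + k - 3)/(4*k**3 + 2*k**2 - 12*k - 13))·t_k = (2*k**3 + 4*k**2 + k - 3)/3**k.
s_(k+1) − s_k = (-4*k**3 - 2*k**2 + 12*k + 13)/(3*3**k) = t_k.

s_k = (2*k**3 + 4*k**2 + k - 3)/3**k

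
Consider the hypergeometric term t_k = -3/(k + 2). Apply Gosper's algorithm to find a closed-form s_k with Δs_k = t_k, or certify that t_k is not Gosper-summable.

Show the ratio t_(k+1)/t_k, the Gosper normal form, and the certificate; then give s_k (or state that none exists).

The ratio is (k + 2)/(k + 3).
Normal form (A,B,C) = (k + 2, k + 3, 1).
Need (k + 2)·f(k+1) − (k + 2)·f(k) = 1.
From deg A=1, deg B=1, deg C=0: d=0.
f = c0 ⇒ A·f(k+1) − B(k−1)·f(k) − C = -1. The system {-1 = 0} is inconsistent; no antidifference.

none — t_k is not Gosper-summable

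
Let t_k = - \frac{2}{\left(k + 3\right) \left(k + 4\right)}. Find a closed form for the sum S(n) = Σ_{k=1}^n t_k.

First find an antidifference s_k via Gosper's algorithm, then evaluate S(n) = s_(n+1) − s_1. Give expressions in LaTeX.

S(n) = - \frac{n}{2 n + 8}

t_(k+1)/t_k = (k + 3)/(k + 5).
A = k + 3, B = k + 5, C = 1.
f must satisfy (k + 3)·f(k+1) − (k + 4)·f(k) = 1.
From deg A=1, deg B=1, deg C=0: d=1.
Match coefficients ⇒ f(k) = k/3.
Certificate R = B(k−1)f/C = k*(k + 4)/3 gives s_k = -2*k/(3*k + 9).
Verify: -2/(k**2 + 7*k + 12) matches t_k.
Σ_(k=1)^n t_k = s_(n+1) − s_(1) = (2*(-n - 1)/(3*(n + 4))) − (-1/6), i.e. -n/(2*n + 8).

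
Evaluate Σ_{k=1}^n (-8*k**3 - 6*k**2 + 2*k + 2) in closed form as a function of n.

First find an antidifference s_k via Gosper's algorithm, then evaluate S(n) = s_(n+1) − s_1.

S(n) = 2*n*(-n**3 - 3*n**2 - 2*n + 1)

Ratio r(k) = (4*k**3 + 15*k**2 + 17*k + 5)/(4*k**3 + 3*k**2 - k - 1).
A = 1, B = 1, C = k**3 + 3*k**2/4 - k/4 - 1/4.
Key eq: (1)·f(k+1) = (1)·f(k) + (k**3 + 3*k**2/4 - k/4 - 1/4).
From deg A=0, deg B=0, deg C=3: d=4.
Match coefficients ⇒ f(k) = k**2*(k**2 - k - 1)/4.
So s_k = (B(k−1)f/C)·t_k = (k**2*(k**2 - k - 1)/(4*k**3 + 3*k**2 - k - 1))·t_k = 2*k**2*(-k**2 + k + 1).
Check: Δs_k = -8*k**3 - 6*k**2 + 2*k + 2. ✓
Evaluate: s_(n+1) = -2*n**4 - 6*n**3 - 4*n**2 + 2*n + 2; subtract s_(1) = 2 ⇒ S(n) = 2*n*(-n**3 - 3*n**2 - 2*n + 1).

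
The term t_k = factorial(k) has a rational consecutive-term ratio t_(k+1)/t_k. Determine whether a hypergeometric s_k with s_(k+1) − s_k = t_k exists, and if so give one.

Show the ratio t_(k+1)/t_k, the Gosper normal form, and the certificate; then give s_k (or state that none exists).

not Gosper-summable; s_k does not exist

Ratio r(k) = k + 1.
Take A(k)=k + 1, B(k)=1, C(k)=1.
f must satisfy (k + 1)·f(k+1) − (1)·f(k) = 1.
d = -1 from the (1,0,0) case.
d = -1 < 0 ⇒ no nonzero polynomial f; not summable.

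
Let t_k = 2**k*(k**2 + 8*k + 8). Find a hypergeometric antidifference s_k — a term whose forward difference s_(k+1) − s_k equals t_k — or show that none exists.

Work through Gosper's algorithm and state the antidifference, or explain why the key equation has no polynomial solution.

s_k = 2**k*(k**2 + 4*k - 2)

Ratio r(k) = 2*(k**2 + 10*k + 17)/(k**2 + 8*k + 8).
Take A(k)=2, B(k)=1, C(k)=k**2 + 8*k + 8.
f must satisfy (2)·f(k+1) − (1)·f(k) = k**2 + 8*k + 8.
Degrees (0,0,2) ⇒ d ≤ 2.
Match coefficients ⇒ f(k) = k**2 + 4*k - 2.
So s_k = (B(k−1)f/C)·t_k = ((k**2 + 4*k - 2)/(k**2 + 8*k + 8))·t_k = 2**k*(k**2 + 4*k - 2).
Verify: 2**k*(k**2 + 8*k + 8) matches t_k.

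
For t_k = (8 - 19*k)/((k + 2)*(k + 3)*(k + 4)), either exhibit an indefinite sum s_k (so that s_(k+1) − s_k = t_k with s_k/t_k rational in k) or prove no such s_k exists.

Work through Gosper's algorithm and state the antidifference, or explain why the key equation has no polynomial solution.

s_k = k*(13 - 5*k)/(2*(k + 2)*(k + 3))

The ratio is (k + 2)*(19*k + 11)/((k + 5)*(19*k - 8)).
So A=k + 2 and B=k + 5, with C=k - 8/19.
Need (k + 2)·f(k+1) − (k + 4)·f(k) = k - 8/19.
deg f ≤ 2 (via 1,1,1).
Match coefficients ⇒ f(k) = k*(5*k - 13)/38.
So s_k = (B(k−1)f/C)·t_k = (k*(k + 4)*(5*k - 13)/(2*(19*k - 8)))·t_k = k*(13 - 5*k)/(2*(k + 2)*(k + 3)).
Verify: (8 - 19*k)/(k**3 + 9*k**2 + 26*k + 24) matches t_k.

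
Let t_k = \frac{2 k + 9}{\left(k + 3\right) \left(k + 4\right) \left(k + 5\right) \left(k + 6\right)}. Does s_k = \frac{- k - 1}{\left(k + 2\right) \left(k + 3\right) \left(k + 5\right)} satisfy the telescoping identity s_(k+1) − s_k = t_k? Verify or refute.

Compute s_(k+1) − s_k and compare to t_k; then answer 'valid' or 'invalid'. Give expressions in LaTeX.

Invalid: residual \frac{- 3 k - 14}{k^{5} + 20 k^{4} + 155 k^{3} + 580 k^{2} + 1044 k + 720} ≠ 0.

s_(k+1) = (-k - 2)/((k + 3)*(k + 4)*(k + 6))
s_(k+1) − s_k = 2*(k**2 + 5*k + 2)/(k**5 + 20*k**4 + 155*k**3 + 580*k**2 + 1044*k + 720)
(s_(k+1) − s_k) − t_k = (-3*k - 14)/(k**5 + 20*k**4 + 155*k**3 + 580*k**2 + 1044*k + 720)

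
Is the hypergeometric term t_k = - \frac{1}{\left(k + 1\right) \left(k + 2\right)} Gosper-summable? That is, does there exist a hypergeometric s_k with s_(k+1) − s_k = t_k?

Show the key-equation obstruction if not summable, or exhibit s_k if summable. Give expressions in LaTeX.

Step 1: r(k) = (k + 1)/(k + 3).
Gosper form: A/B · C(k+1)/C(k) with A=k + 1, B=k + 3, C=1.
Set up (k + 1)·f(k+1) − (k + 2)·f(k) − (1) = 0.
d = 1 from the (1,1,0) case.
Coefficient equations give f(k) = k.
Certificate R = B(k−1)f/C = k*(k + 2) gives s_k = -k/(k + 1).
Verify: -1/(k**2 + 3*k + 2) matches t_k.

Yes. s_k = - \frac{k}{k + 1}.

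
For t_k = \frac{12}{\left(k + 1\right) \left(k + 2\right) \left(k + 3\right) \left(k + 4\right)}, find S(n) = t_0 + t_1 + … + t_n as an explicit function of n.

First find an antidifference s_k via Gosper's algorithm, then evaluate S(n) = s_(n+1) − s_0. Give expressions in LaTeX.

S(n) = \frac{2 \left(n^{3} + 9 n^{2} + 26 n + 18\right)}{3 \left(n^{3} + 9 n^{2} + 26 n + 24\right)}

Step 1: r(k) = (k + 1)/(k + 5).
So A=k + 1 and B=k + 5, with C=1.
f must satisfy (k + 1)·f(k+1) − (k + 4)·f(k) = 1.
deg f ≤ 3 (via 1,1,0).
Match coefficients ⇒ f(k) = k*(k**2 + 6*k + 11)/18.
So s_k = (B(k−1)f/C)·t_k = (k*(k + 4)*(k**2 + 6*k + 11)/18)·t_k = 2*k*(k**2 + 6*k + 11)/(3*(k + 1)*(k + 2)*(k + 3)).
Verify: 12/(k**4 + 10*k**3 + 35*k**2 + 50*k + 24) matches t_k.
Telescope: S(n) = s_(n+1) − s_(0) = 2*(n**3 + 9*n**2 + 26*n + 18)/(3*(n**3 + 9*n**2 + 26*n + 24)) − (0) = 2*(n**3 + 9*n**2 + 26*n + 18)/(3*(n**3 + 9*n**2 + 26*n + 24)).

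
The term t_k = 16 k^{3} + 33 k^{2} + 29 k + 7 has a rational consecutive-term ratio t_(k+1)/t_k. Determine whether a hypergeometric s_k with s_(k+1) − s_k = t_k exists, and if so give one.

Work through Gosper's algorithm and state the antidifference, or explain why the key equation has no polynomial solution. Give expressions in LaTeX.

s_k = k \left(4 k^{3} + 3 k^{2} + 2 k - 2\right)

Ratio r(k) = (16*k**3 + 81*k**2 + 143*k + 85)/(16*k**3 + 33*k**2 + 29*k + 7).
So A=1 and B=1, with C=k**3 + 33*k**2/16 + 29*k/16 + 7/16.
f must satisfy (1)·f(k+1) − (1)·f(k) = k**3 + 33*k**2/16 + 29*k/16 + 7/16.
From deg A=0, deg B=0, deg C=3: d=4.
Solving with deg f ≤ 4: f(k) = k*(4*k**3 + 3*k**2 + 2*k - 2)/16.
Then R = B(k−1)f/C = k*(4*k**3 + 3*k**2 + 2*k - 2)/(16*k**3 + 33*k**2 + 29*k + 7), so s_k = R(k)·t_k = k*(4*k**3 + 3*k**2 + 2*k - 2).
Check: Δs_k = 16*k**3 + 33*k**2 + 29*k + 7. ✓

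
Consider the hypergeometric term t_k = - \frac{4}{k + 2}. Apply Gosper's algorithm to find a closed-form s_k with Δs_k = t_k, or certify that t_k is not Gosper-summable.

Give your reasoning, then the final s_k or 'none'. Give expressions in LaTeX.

Ratio r(k) = (k + 2)/(k + 3).
Factor: A=k + 2; B=k + 3; C=1.
Set up (k + 2)·f(k+1) − (k + 2)·f(k) − (1) = 0.
deg f ≤ 0 (via 1,1,0).
f = c0 ⇒ A·f(k+1) − B(k−1)·f(k) − C = -1. The system {-1 = 0} is inconsistent; no antidifference.

not Gosper-summable; s_k does not exist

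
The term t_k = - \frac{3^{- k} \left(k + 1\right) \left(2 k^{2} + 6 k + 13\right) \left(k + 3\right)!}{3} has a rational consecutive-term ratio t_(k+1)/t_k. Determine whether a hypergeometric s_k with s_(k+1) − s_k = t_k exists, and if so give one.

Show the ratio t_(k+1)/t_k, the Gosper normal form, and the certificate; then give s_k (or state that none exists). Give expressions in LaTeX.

s_k = - 3^{- k} \left(2 k^{2} + 2 k - 3\right) \left(k + 3\right)!

The ratio is (k + 2)*(k + 4)*(6*k + 2*(k + 1)**2 + 19)/(3*(k + 1)*(2*k**2 + 6*k + 13)).
Factor: A=k/3 + 4/3; B=1; C=k**3 + 4*k**2 + 19*k/2 + 13/2.
Set up (k/3 + 4/3)·f(k+1) − (1)·f(k) − (k**3 + 4*k**2 + 19*k/2 + 13/2) = 0.
Degrees (1,0,3) ⇒ d ≤ 2.
Coefficient equations give f(k) = 3*(2*k**2 + 2*k - 3)/2.
So s_k = (B(k−1)f/C)·t_k = (3*(2*k**2 + 2*k - 3)/((k + 1)*(2*k**2 + 6*k + 13)))·t_k = -(2*k**2 + 2*k - 3)*factorial(k + 3)/3**k.
Δs = -(k + 1)*(2*k**2 + 6*k + 13)*factorial(k + 3)/(3*3**k), as required.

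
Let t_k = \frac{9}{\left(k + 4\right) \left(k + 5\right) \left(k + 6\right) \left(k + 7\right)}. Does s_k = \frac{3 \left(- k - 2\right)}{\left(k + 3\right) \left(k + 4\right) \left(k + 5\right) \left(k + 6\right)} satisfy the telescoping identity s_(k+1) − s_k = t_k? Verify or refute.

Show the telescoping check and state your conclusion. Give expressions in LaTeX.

s_(k+1) = 3*(-k - 3)/((k + 4)*(k + 5)*(k + 6)*(k + 7))
s_(k+1) − s_k = 3*(3*k + 5)/(k**5 + 25*k**4 + 245*k**3 + 1175*k**2 + 2754*k + 2520)
(s_(k+1) − s_k) − t_k = -12/(k**5 + 25*k**4 + 245*k**3 + 1175*k**2 + 2754*k + 2520)

Invalid: residual - \frac{12}{k^{5} + 25 k^{4} + 245 k^{3} + 1175 k^{2} + 2754 k + 2520} ≠ 0.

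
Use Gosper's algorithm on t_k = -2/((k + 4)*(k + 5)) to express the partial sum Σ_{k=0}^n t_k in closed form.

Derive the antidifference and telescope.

S(n) = (-n - 1)/(2*(n + 5))

The ratio is (k + 4)/(k + 6).
So A=k + 4 and B=k + 6, with C=1.
Key eq: (k + 4)·f(k+1) = (k + 5)·f(k) + (1).
d = 1 from the (1,1,0) case.
Coefficient equations give f(k) = k/4.
R(k) = B(k−1)·f(k)/C(k) = k*(k + 5)/4; s_k = R·t_k = -k/(2*k + 8).
Check: Δs_k = -2/(k**2 + 9*k + 20). ✓
Telescope: S(n) = s_(n+1) − s_(0) = (-n - 1)/(2*(n + 5)) − (0) = (-n - 1)/(2*(n + 5)).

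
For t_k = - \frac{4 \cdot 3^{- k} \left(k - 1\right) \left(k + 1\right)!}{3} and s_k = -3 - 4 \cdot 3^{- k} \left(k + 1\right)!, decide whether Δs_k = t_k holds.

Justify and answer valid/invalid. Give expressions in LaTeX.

s_(k+1) = -4*3**(-k - 1)*factorial(k + 2) - 3
s_(k+1) − s_k = -4*(k - 1)*factorial(k + 1)/(3*3**k)
(s_(k+1) − s_k) − t_k = 0

Valid: the claim telescopes to t_k.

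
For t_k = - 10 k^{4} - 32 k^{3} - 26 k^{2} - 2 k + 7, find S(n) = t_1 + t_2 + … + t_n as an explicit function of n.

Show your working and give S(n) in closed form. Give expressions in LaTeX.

Step 1: r(k) = (10*k**4 + 72*k**3 + 182*k**2 + 190*k + 63)/(10*k**4 + 32*k**3 + 26*k**2 + 2*k - 7).
Gosper form: A/B · C(k+1)/C(k) with A=1, B=1, C=k**4 + 16*k**3/5 + 13*k**2/5 + k/5 - 7/10.
Solve (1)·f(k+1) − (1)·f(k) = k**4 + 16*k**3/5 + 13*k**2/5 + k/5 - 7/10.
d = 5 from the (0,0,4) case.
A polynomial solution: f(k) = k*(2*k**4 + 3*k**3 - 4*k**2 - 4*k - 4)/10.
R(k) = B(k−1)·f(k)/C(k) = k*(2*k**4 + 3*k**3 - 4*k**2 - 4*k - 4)/(10*k**4 + 32*k**3 + 26*k**2 + 2*k - 7); s_k = R·t_k = k*(-2*k**4 - 3*k**3 + 4*k**2 + 4*k + 4).
Check: Δs_k = -10*k**4 - 32*k**3 - 26*k**2 - 2*k + 7. ✓
Σ_(k=1)^n t_k = s_(n+1) − s_(1) = (-2*n**5 - 13*n**4 - 28*n**3 - 22*n**2 + 2*n + 7) − (7), i.e. n*(-2*n**4 - 13*n**3 - 28*n**2 - 22*n + 2).

S(n) = n \left(- 2 n^{4} - 13 n^{3} - 28 n^{2} - 22 n + 2\right)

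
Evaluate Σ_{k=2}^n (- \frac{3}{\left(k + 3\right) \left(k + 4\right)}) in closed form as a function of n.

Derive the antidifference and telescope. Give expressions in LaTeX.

S(n) = \frac{3 \left(1 - n\right)}{5 \left(n + 4\right)}

Step 1: r(k) = (k + 3)/(k + 5).
Take A(k)=k + 3, B(k)=k + 5, C(k)=1.
Need (k + 3)·f(k+1) − (k + 4)·f(k) = 1.
d = 1 from the (1,1,0) case.
Match coefficients ⇒ f(k) = k/3.
Certificate R = B(k−1)f/C = k*(k + 4)/3 gives s_k = -k/(k + 3).
Check: Δs_k = -3/(k**2 + 7*k + 12). ✓
Σ_(k=2)^n t_k = s_(n+1) − s_(2) = ((-n - 1)/(n + 4)) − (-2/5), i.e. 3*(1 - n)/(5*(n + 4)).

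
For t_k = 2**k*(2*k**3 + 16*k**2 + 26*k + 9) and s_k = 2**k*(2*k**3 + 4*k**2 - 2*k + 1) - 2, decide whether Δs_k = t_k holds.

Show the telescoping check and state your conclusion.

Valid — Δs_k = t_k.

s_(k+1) = 2*2**k*(-2*k + 2*(k + 1)**3 + 4*(k + 1)**2 - 1) - 2
s_(k+1) − s_k = 2**k*(2*k**3 + 16*k**2 + 26*k + 9)
(s_(k+1) − s_k) − t_k = 0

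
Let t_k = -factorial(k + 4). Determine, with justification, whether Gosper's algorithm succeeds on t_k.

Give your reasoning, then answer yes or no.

Compute t_(k+1)/t_k: get k + 5.
Normal form (A,B,C) = (k + 5, 1, 1).
Solve (k + 5)·f(k+1) − (1)·f(k) = 1.
d = -1 from the (1,0,0) case.
deg f ≤ -1 is impossible — no certificate.

No — negative degree bound, so no certificate f.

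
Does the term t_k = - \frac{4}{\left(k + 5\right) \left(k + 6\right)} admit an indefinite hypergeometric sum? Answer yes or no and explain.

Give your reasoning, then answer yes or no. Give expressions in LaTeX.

The ratio is (k + 5)/(k + 7).
Take A(k)=k + 5, B(k)=k + 7, C(k)=1.
Need (k + 5)·f(k+1) − (k + 6)·f(k) = 1.
From deg A=1, deg B=1, deg C=0: d=1.
Solving with deg f ≤ 1: f(k) = k/5.
So s_k = (B(k−1)f/C)·t_k = (k*(k + 6)/5)·t_k = -4*k/(5*k + 25).
Check: Δs_k = -4/(k**2 + 11*k + 30). ✓

Yes. s_k = - \frac{4 k}{5 k + 25}.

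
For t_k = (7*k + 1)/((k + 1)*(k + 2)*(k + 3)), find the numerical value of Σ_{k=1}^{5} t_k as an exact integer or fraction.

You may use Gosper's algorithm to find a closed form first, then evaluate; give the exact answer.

Σ = 85/84

r(k) = (k + 1)*(7*k + 8)/((k + 4)*(7*k + 1)) after simplifying.
Gosper form: A/B · C(k+1)/C(k) with A=k + 1, B=k + 4, C=k + 1/7.
Set up (k + 1)·f(k+1) − (k + 3)·f(k) − (k + 1/7) = 0.
Degrees (1,1,1) ⇒ d ≤ 2.
Solve for f: f(k) = k*(2*k - 1)/7 (degree 2 ≤ 2).
So s_k = (B(k−1)f/C)·t_k = (k*(k + 3)*(2*k - 1)/(7*k + 1))·t_k = k*(2*k - 1)/((k + 1)*(k + 2)).
Δs = (7*k + 1)/(k**3 + 6*k**2 + 11*k + 6), as required.
Σ_(k=1)^(5) t_k = s_(6) − s_(1) = 33/28 − (1/6) = 85/84.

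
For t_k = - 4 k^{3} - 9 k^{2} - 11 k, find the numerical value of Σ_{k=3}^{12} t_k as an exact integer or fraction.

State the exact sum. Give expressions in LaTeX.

The ratio is (4*k**3 + 21*k**2 + 41*k + 24)/(k*(4*k**2 + 9*k + 11)).
Take A(k)=1, B(k)=1, C(k)=k**3 + 9*k**2/4 + 11*k/4.
Need (1)·f(k+1) − (1)·f(k) = k**3 + 9*k**2/4 + 11*k/4.
deg f ≤ 4 (via 0,0,3).
Match coefficients ⇒ f(k) = k*(k - 1)*(k**2 + 2*k + 4)/4.
So s_k = (B(k−1)f/C)·t_k = ((k - 1)*(k**2 + 2*k + 4)/(4*k**2 + 9*k + 11))·t_k = k*(-k**3 - k**2 - 2*k + 4).
Δs = k*(-4*k**2 - 9*k - 11), as required.
Σ_(k=3)^(12) t_k = s_(13) − s_(3) = -31044 − (-114) = -30930.

Σ = -30930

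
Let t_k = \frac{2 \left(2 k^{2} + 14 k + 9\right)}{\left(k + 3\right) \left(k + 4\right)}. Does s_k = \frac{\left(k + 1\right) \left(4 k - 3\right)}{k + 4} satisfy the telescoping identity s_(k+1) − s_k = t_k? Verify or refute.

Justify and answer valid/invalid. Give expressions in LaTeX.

s_(k+1) = (k + 2)*(4*k + 1)/(k + 5)
s_(k+1) − s_k = (4*k**2 + 36*k + 23)/(k**2 + 9*k + 20)
(s_(k+1) − s_k) − t_k = 3*(-9*k - 7)/(k**3 + 12*k**2 + 47*k + 60)

Invalid: residual \frac{3 \left(- 9 k - 7\right)}{k^{3} + 12 k^{2} + 47 k + 60} ≠ 0.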